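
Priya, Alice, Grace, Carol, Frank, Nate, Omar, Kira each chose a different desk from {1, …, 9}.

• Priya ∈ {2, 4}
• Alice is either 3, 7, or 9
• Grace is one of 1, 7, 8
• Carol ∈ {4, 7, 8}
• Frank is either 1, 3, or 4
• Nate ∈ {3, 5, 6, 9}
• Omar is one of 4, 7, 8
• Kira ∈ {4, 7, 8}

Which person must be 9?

Alice

Carol, Omar, Kira between them cover only {4, 7, 8} — a naked triple. Remove those values from Priya, Alice, Grace, Frank.
Priya's domain is down to {2}, so Priya = 2.
That leaves Grace = 1. Remove 1 from Frank.
That leaves Frank = 3. So Alice, Nate can't be 3.
So 9 goes to Alice.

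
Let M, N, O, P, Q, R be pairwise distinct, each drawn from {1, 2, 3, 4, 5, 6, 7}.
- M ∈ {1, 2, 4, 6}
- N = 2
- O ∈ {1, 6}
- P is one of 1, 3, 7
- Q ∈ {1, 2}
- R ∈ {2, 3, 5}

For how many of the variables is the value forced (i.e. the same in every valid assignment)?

4

N's domain is down to {2}, so N = 2. Remove 2 from M, Q, R.
Q's domain is down to {1}, so Q = 1. Remove 1 from M, O, P.
That leaves O = 6. Eliminate 6 elsewhere: M.
M must be 4 (only option left).
Determined: M=4, N=2, O=6, Q=1. The other variables each still have more than one consistent value. That makes 4.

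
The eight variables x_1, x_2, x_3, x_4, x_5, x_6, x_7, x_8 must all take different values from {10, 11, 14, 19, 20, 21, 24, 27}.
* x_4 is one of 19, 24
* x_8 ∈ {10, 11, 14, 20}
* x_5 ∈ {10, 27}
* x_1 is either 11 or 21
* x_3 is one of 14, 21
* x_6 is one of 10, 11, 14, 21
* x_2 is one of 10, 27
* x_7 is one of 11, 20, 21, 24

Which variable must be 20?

x_8

The 8 variables together cover exactly {10, 11, 14, 19, 20, 21, 24, 27} — 8 values for 8 variables — and 19 appears only in x_4's list, so x_4 = 19.
Among the 7 still-open variables, 24 fits only x_7 (and all 7 values in {10, 11, 14, 20, 21, 24, 27} must be used), so x_7 = 24.
The 6 still-open variables together cover exactly {10, 11, 14, 20, 21, 27} — 6 values for 6 variables — and 20 appears only in x_8's list, so x_8 = 20.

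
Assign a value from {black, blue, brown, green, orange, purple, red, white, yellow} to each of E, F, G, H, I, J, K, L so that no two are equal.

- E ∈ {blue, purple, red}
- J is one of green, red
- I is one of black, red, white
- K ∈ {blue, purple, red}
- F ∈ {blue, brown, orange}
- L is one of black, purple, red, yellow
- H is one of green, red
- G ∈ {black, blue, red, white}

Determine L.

H and J share exactly the 2 values {green, red}; by pigeonhole those values go to them, so strike green, red from E, G, I, K, L.
The 2 variables E and K are confined to {blue, purple}, which locks those values in; drop them from F, G, L.
G and I share exactly the 2 values {black, white}; by pigeonhole those values go to them, so strike black, white from L.
So L = yellow.

yellow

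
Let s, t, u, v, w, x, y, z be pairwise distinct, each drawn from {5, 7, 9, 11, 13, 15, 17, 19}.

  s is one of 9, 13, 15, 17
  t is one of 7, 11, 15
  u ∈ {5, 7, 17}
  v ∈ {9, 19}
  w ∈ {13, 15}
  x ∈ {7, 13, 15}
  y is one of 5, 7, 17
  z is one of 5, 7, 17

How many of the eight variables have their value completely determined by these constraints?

The 8 variables draw from only 8 values {5, 7, 9, 11, 13, 15, 17, 19}, so each is used; only t can be 11, hence t = 11.
The 7 still-open variables together cover exactly {5, 7, 9, 13, 15, 17, 19} — 7 values for 7 variables — and 19 appears only in v's list, so v = 19.
Among the 6 still-open variables, 9 fits only s (and all 6 values in {5, 7, 9, 13, 15, 17} must be used), so s = 9.
The 3 variables u, y, z are confined to {5, 7, 17}, which locks those values in; drop them from x.
Determined: s=9, t=11, v=19. The other variables each still have more than one consistent value. That makes 3.

3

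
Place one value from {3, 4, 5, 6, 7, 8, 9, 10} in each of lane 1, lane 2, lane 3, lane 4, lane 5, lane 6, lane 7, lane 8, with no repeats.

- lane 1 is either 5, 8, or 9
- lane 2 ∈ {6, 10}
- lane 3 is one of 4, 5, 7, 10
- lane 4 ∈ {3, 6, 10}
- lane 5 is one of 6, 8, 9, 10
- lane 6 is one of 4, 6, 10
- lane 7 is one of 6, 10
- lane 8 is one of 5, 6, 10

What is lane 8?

The 8 variables draw from only 8 values {3, 4, 5, 6, 7, 8, 9, 10}, so each is used; only lane 4 can be 3, hence lane 4 = 3.
The 7 still-open variables together cover exactly {4, 5, 6, 7, 8, 9, 10} — 7 values for 7 variables — and 7 appears only in lane 3's list, so lane 3 = 7.
The 6 still-open variables together cover exactly {4, 5, 6, 8, 9, 10} — 6 values for 6 variables — and 4 appears only in lane 6's list, so lane 6 = 4.
lane 2 and lane 7 between them cover only {6, 10} — a naked pair. Remove those values from lane 5, lane 8.
So lane 8 = 5.

5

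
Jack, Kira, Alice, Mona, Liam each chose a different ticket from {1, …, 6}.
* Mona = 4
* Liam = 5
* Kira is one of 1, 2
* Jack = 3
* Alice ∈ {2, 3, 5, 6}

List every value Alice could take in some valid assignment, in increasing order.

2, 6

Jack's domain is down to {3}, so Jack = 3. Eliminate 3 elsewhere: Alice.
Mona must be 4 (only option left).
That leaves Liam = 5. Eliminate 5 elsewhere: Alice.
No further eliminations apply; Alice can still be any of 2, 6.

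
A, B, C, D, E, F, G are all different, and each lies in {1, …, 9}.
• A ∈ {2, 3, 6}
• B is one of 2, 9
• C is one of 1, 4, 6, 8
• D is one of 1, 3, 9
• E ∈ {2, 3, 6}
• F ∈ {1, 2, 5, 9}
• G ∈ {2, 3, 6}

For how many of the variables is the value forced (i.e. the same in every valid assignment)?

A, E, G share exactly the 3 values {2, 3, 6}; by pigeonhole those values go to them, so strike 2, 3, 6 from B, C, D, F.
B's domain is down to {9}, so B = 9. Eliminate 9 elsewhere: D, F.
D must be 1 (only option left). Eliminate 1 elsewhere: C, F.
F's domain is down to {5}, so F = 5.
Determined: B=9, D=1, F=5. The other variables each still have more than one consistent value. That makes 3.

3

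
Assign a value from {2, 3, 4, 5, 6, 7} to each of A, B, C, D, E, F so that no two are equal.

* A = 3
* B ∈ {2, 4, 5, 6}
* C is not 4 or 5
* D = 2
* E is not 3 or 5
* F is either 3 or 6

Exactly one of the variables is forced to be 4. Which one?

E

A must be 3 (only option left). So C, F can't be 3.
That leaves D = 2. Strike 2 from B, C, E.
That leaves F = 6. Eliminate 6 elsewhere: B, C, E.
C has just one choice, so C = 7. Strike 7 from E.
So 4 goes to E.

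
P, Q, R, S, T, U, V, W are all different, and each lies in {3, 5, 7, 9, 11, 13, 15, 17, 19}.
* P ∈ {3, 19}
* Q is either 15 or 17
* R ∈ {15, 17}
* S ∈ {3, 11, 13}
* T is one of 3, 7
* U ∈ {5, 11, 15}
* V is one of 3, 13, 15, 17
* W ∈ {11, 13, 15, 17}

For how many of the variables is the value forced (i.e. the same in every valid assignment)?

The 8 variables draw from only 8 values {3, 5, 7, 11, 13, 15, 17, 19}, so each is used; only U can be 5, hence U = 5.
The 7 still-open variables draw from only 7 values {3, 7, 11, 13, 15, 17, 19}, so each is used; only T can be 7, hence T = 7.
Among the 6 still-open variables, 19 fits only P (and all 6 values in {3, 11, 13, 15, 17, 19} must be used), so P = 19.
The 2 variables Q and R are confined to {15, 17}, which locks those values in; drop them from V, W.
Determined: P=19, T=7, U=5. The other variables each still have more than one consistent value. That makes 3.

3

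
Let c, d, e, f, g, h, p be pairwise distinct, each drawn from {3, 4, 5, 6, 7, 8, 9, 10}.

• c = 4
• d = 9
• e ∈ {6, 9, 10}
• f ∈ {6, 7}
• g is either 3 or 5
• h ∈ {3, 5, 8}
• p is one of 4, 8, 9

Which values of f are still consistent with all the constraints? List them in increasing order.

c's domain is down to {4}, so c = 4. So p can't be 4.
d has just one choice, so d = 9. Remove 9 from e, p.
p's domain is down to {8}, so p = 8. Remove 8 from h.
No further eliminations apply; f can still be any of 6, 7.

6, 7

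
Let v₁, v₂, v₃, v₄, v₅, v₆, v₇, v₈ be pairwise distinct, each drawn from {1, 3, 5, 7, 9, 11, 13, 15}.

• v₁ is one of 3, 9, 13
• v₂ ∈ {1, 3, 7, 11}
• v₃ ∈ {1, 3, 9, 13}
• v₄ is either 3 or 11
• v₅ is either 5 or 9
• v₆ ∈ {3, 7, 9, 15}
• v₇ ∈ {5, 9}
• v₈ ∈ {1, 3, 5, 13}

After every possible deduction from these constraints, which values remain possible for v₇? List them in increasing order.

5, 9

Among the 8 variables, 15 fits only v₆ (and all 8 values in {1, 3, 5, 7, 9, 11, 13, 15} must be used), so v₆ = 15.
The 7 still-open variables together cover exactly {1, 3, 5, 7, 9, 11, 13} — 7 values for 7 variables — and 7 appears only in v₂'s list, so v₂ = 7.
Among the 6 still-open variables, 11 fits only v₄ (and all 6 values in {1, 3, 5, 9, 11, 13} must be used), so v₄ = 11.
The 2 variables v₅ and v₇ are confined to {5, 9}, which locks those values in; drop them from v₁, v₃, v₈.
No further eliminations apply; v₇ can still be any of 5, 9.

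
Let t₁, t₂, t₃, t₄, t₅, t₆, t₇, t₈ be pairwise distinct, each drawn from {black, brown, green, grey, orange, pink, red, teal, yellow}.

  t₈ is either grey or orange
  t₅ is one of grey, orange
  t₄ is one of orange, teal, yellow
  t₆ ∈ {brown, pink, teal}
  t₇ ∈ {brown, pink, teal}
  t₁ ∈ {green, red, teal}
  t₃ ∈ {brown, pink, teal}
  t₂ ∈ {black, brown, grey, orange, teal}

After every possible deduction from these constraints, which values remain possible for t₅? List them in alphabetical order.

t₅ and t₈ between them cover only {grey, orange} — a naked pair. Remove those values from t₂, t₄.
t₃, t₆, t₇ between them cover only {brown, pink, teal} — a naked triple. Remove those values from t₁, t₂, t₄.
That leaves t₂ = black.
t₄ must be yellow (only option left).
No further eliminations apply; t₅ can still be any of grey, orange.

grey, orange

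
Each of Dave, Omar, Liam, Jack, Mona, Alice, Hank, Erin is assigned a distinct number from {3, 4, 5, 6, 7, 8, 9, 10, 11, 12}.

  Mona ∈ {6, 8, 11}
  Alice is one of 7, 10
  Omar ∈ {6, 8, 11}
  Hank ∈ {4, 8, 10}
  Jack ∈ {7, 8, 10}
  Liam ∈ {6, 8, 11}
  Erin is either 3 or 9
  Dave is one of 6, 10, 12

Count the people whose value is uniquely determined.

2

Omar, Liam, Mona share exactly the 3 values {6, 8, 11}; by pigeonhole those values go to them, so strike 6, 8, 11 from Dave, Jack, Hank.
The 2 variables Jack and Alice are confined to {7, 10}, which locks those values in; drop them from Dave, Hank.
That leaves Dave = 12.
Hank must be 4 (only option left).
Determined: Dave=12, Hank=4. The other people each still have more than one consistent value. That makes 2.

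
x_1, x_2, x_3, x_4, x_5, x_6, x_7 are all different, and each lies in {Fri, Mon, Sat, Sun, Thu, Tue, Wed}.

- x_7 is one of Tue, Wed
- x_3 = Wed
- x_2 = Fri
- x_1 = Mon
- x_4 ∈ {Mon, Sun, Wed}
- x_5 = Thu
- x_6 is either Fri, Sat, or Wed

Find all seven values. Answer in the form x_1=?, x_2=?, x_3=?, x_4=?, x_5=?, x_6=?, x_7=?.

x_1=Mon, x_2=Fri, x_3=Wed, x_4=Sun, x_5=Thu, x_6=Sat, x_7=Tue

x_1 must be Mon (only option left). Remove Mon from x_4.
x_2 must be Fri (only option left). Eliminate Fri elsewhere: x_6.
x_3 must be Wed (only option left). Strike Wed from x_4, x_6, x_7.
That leaves x_4 = Sun.
x_5 has just one choice, so x_5 = Thu.
x_6 has just one choice, so x_6 = Sat.
That leaves x_7 = Tue.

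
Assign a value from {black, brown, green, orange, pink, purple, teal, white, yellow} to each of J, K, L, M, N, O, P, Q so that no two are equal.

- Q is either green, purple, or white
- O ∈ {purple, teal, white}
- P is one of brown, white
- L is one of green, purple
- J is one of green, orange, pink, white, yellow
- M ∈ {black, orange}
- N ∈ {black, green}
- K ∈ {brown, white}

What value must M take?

orange

K and P between them cover only {brown, white} — a naked pair. Remove those values from J, O, Q.
The 2 variables L and Q are confined to {green, purple}, which locks those values in; drop them from J, N, O.
N has just one choice, so N = black. Strike black from M.
So M = orange.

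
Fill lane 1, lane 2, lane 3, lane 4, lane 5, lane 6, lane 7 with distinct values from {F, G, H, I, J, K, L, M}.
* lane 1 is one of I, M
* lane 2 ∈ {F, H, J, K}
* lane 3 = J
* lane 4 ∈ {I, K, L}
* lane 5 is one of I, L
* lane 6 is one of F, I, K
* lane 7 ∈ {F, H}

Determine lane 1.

lane 3 has just one choice, so lane 3 = J. Strike J from lane 2.
Among the 6 still-open variables, M fits only lane 1 (and all 6 values in {F, H, I, K, L, M} must be used), so lane 1 = M.

M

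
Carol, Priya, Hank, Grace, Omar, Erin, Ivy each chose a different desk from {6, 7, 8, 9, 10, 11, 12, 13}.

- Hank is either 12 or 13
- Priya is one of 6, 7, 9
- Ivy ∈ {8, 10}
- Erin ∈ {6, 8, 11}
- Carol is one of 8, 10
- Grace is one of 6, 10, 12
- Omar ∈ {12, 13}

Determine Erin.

11

The 2 variables Carol and Ivy are confined to {8, 10}, which locks those values in; drop them from Grace, Erin.
The 2 variables Hank and Omar are confined to {12, 13}, which locks those values in; drop them from Grace.
Grace must be 6 (only option left). Eliminate 6 elsewhere: Priya, Erin.
So Erin = 11.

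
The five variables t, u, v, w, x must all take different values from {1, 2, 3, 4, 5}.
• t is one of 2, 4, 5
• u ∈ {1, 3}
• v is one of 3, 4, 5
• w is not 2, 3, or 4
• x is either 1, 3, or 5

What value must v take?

Among the 5 variables, 2 fits only t (and all 5 values in {1, 2, 3, 4, 5} must be used), so t = 2.
The 4 still-open variables together cover exactly {1, 3, 4, 5} — 4 values for 4 variables — and 4 appears only in v's list, so v = 4.

4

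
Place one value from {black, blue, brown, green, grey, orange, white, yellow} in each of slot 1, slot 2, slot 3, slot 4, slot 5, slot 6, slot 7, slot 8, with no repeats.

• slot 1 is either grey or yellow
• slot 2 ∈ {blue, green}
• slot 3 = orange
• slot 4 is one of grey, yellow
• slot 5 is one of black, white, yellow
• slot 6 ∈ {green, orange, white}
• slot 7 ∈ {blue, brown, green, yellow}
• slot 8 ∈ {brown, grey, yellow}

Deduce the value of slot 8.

brown

slot 3 must be orange (only option left). Remove orange from slot 6.
Among the 7 still-open variables, black fits only slot 5 (and all 7 values in {black, blue, brown, green, grey, white, yellow} must be used), so slot 5 = black.
The 6 still-open variables together cover exactly {blue, brown, green, grey, white, yellow} — 6 values for 6 variables — and white appears only in slot 6's list, so slot 6 = white.
The 2 variables slot 1 and slot 4 are confined to {grey, yellow}, which locks those values in; drop them from slot 7, slot 8.
So slot 8 = brown.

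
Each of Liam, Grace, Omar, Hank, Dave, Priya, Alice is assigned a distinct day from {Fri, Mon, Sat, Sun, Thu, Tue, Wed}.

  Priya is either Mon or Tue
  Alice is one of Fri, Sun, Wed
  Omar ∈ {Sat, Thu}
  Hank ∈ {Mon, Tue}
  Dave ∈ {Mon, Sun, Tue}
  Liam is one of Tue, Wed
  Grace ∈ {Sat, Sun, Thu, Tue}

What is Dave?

The 7 variables together cover exactly {Fri, Mon, Sat, Sun, Thu, Tue, Wed} — 7 values for 7 variables — and Fri appears only in Alice's list, so Alice = Fri.
The 6 still-open variables together cover exactly {Mon, Sat, Sun, Thu, Tue, Wed} — 6 values for 6 variables — and Wed appears only in Liam's list, so Liam = Wed.
Hank and Priya between them cover only {Mon, Tue} — a naked pair. Remove those values from Grace, Dave.
So Dave = Sun.

Sun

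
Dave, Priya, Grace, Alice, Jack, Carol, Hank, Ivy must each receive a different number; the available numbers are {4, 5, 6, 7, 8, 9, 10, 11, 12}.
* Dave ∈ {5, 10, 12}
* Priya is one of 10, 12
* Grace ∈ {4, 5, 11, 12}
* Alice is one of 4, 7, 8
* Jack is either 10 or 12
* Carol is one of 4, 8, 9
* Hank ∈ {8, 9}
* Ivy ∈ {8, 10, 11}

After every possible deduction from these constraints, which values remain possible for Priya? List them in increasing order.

10, 12

The 8 variables together cover exactly {4, 5, 7, 8, 9, 10, 11, 12} — 8 values for 8 variables — and 7 appears only in Alice's list, so Alice = 7.
Priya and Jack between them cover only {10, 12} — a naked pair. Remove those values from Dave, Grace, Ivy.
Dave's domain is down to {5}, so Dave = 5. Eliminate 5 elsewhere: Grace.
No further eliminations apply; Priya can still be any of 10, 12.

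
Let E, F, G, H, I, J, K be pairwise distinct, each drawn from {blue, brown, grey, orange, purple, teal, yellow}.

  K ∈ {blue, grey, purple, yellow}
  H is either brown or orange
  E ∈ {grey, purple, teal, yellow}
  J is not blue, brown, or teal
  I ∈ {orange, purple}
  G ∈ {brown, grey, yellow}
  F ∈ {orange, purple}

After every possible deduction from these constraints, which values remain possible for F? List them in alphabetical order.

orange, purple

The 7 variables together cover exactly {blue, brown, grey, orange, purple, teal, yellow} — 7 values for 7 variables — and blue appears only in K's list, so K = blue.
The 6 still-open variables together cover exactly {brown, grey, orange, purple, teal, yellow} — 6 values for 6 variables — and teal appears only in E's list, so E = teal.
F and I between them cover only {orange, purple} — a naked pair. Remove those values from H, J.
H's domain is down to {brown}, so H = brown. Eliminate brown elsewhere: G.
No further eliminations apply; F can still be any of orange, purple.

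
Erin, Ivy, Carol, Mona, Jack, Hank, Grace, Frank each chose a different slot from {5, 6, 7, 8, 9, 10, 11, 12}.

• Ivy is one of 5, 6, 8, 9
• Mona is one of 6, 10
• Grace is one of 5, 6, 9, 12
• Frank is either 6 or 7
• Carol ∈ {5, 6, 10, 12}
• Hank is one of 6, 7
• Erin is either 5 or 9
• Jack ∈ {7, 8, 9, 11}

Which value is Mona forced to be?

10

The 8 variables draw from only 8 values {5, 6, 7, 8, 9, 10, 11, 12}, so each is used; only Jack can be 11, hence Jack = 11.
The 7 still-open variables together cover exactly {5, 6, 7, 8, 9, 10, 12} — 7 values for 7 variables — and 8 appears only in Ivy's list, so Ivy = 8.
Hank and Frank between them cover only {6, 7} — a naked pair. Remove those values from Carol, Mona, Grace.
So Mona = 10.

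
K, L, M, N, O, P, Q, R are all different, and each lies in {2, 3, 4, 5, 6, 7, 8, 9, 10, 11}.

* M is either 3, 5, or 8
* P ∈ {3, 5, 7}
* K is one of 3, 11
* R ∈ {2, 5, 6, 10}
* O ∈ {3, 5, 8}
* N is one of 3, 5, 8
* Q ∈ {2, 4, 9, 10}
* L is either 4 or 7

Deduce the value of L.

4

M, N, O share exactly the 3 values {3, 5, 8}; by pigeonhole those values go to them, so strike 3, 5, 8 from K, P, R.
K must be 11 (only option left).
That leaves P = 7. So L can't be 7.
So L = 4.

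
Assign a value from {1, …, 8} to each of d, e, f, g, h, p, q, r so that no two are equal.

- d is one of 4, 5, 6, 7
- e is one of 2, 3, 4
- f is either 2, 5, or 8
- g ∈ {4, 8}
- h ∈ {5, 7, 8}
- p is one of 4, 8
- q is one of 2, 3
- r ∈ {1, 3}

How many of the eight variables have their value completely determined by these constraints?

Among the 8 variables, 1 fits only r (and all 8 values in {1, 2, 3, 4, 5, 6, 7, 8} must be used), so r = 1.
Among the 7 still-open variables, 6 fits only d (and all 7 values in {2, 3, 4, 5, 6, 7, 8} must be used), so d = 6.
Among the 6 still-open variables, 7 fits only h (and all 6 values in {2, 3, 4, 5, 7, 8} must be used), so h = 7.
The 5 still-open variables draw from only 5 values {2, 3, 4, 5, 8}, so each is used; only f can be 5, hence f = 5.
The 2 variables g and p are confined to {4, 8}, which locks those values in; drop them from e.
Determined: d=6, f=5, h=7, r=1. The other variables each still have more than one consistent value. That makes 4.

4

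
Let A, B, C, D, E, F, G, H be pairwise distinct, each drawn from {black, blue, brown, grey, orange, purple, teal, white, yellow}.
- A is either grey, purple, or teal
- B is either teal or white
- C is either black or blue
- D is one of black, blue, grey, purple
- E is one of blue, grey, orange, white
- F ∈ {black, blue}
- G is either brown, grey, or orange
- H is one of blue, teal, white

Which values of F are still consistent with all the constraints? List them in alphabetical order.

black, blue

The 8 variables draw from only 8 values {black, blue, brown, grey, orange, purple, teal, white}, so each is used; only G can be brown, hence G = brown.
The 7 still-open variables together cover exactly {black, blue, grey, orange, purple, teal, white} — 7 values for 7 variables — and orange appears only in E's list, so E = orange.
The 2 variables C and F are confined to {black, blue}, which locks those values in; drop them from D, H.
The 2 variables B and H are confined to {teal, white}, which locks those values in; drop them from A.
No further eliminations apply; F can still be any of black, blue.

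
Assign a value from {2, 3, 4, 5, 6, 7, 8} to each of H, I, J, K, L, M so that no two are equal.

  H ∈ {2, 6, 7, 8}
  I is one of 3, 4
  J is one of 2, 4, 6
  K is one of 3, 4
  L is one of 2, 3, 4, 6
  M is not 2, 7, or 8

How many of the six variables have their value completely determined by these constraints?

1

I and K share exactly the 2 values {3, 4}; by pigeonhole those values go to them, so strike 3, 4 from J, L, M.
The 2 variables J and L are confined to {2, 6}, which locks those values in; drop them from H, M.
That leaves M = 5.
Determined: M=5. The other variables each still have more than one consistent value. That makes 1.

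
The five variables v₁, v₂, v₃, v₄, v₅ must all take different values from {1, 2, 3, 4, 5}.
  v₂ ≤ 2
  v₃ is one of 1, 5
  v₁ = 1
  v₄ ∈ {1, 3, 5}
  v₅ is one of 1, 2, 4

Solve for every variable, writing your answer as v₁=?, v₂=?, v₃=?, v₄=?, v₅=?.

v₁ has just one choice, so v₁ = 1. So v₂, v₃, v₄, v₅ can't be 1.
That leaves v₂ = 2. Eliminate 2 elsewhere: v₅.
v₃ has just one choice, so v₃ = 5. Strike 5 from v₄.
v₄ has just one choice, so v₄ = 3.
v₅ has just one choice, so v₅ = 4.

v₁=1, v₂=2, v₃=5, v₄=3, v₅=4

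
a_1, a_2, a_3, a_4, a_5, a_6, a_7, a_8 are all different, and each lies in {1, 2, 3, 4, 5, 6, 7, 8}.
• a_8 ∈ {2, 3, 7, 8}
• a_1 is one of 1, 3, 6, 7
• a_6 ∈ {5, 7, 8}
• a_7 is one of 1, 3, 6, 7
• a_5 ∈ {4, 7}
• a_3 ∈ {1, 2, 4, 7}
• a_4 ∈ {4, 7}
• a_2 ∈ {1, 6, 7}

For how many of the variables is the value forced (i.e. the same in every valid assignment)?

3

Among the 8 variables, 5 fits only a_6 (and all 8 values in {1, 2, 3, 4, 5, 6, 7, 8} must be used), so a_6 = 5.
The 7 still-open variables together cover exactly {1, 2, 3, 4, 6, 7, 8} — 7 values for 7 variables — and 8 appears only in a_8's list, so a_8 = 8.
The 6 still-open variables draw from only 6 values {1, 2, 3, 4, 6, 7}, so each is used; only a_3 can be 2, hence a_3 = 2.
The 2 variables a_4 and a_5 are confined to {4, 7}, which locks those values in; drop them from a_1, a_2, a_7.
Determined: a_3=2, a_6=5, a_8=8. The other variables each still have more than one consistent value. That makes 3.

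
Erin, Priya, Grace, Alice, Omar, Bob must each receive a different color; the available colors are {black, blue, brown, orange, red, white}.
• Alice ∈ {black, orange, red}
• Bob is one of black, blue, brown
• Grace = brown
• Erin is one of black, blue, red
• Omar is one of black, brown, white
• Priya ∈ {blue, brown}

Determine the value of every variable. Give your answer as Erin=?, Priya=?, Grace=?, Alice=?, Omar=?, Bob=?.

Grace has just one choice, so Grace = brown. So Priya, Omar, Bob can't be brown.
That leaves Priya = blue. Remove blue from Erin, Bob.
Bob has just one choice, so Bob = black. Strike black from Erin, Alice, Omar.
Erin must be red (only option left). Eliminate red elsewhere: Alice.
Alice's domain is down to {orange}, so Alice = orange.
Omar's domain is down to {white}, so Omar = white.

Erin=red, Priya=blue, Grace=brown, Alice=orange, Omar=white, Bob=black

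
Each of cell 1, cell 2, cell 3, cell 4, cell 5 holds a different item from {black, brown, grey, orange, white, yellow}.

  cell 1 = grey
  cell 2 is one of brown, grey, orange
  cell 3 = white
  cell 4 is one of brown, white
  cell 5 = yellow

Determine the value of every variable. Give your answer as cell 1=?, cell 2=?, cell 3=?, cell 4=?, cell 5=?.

cell 1 has just one choice, so cell 1 = grey. Strike grey from cell 2.
cell 3 must be white (only option left). Strike white from cell 4.
That leaves cell 4 = brown. Remove brown from cell 2.
cell 5's domain is down to {yellow}, so cell 5 = yellow.
cell 2 has just one choice, so cell 2 = orange.

cell 1=grey, cell 2=orange, cell 3=white, cell 4=brown, cell 5=yellow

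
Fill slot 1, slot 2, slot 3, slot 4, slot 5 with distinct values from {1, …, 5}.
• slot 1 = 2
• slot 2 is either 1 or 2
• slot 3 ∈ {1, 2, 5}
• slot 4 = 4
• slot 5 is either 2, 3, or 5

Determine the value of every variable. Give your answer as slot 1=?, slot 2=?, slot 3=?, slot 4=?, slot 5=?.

slot 1=2, slot 2=1, slot 3=5, slot 4=4, slot 5=3

slot 1's domain is down to {2}, so slot 1 = 2. So slot 2, slot 3, slot 5 can't be 2.
slot 2 must be 1 (only option left). So slot 3 can't be 1.
slot 3's domain is down to {5}, so slot 3 = 5. So slot 5 can't be 5.
slot 4's domain is down to {4}, so slot 4 = 4.
slot 5 has just one choice, so slot 5 = 3.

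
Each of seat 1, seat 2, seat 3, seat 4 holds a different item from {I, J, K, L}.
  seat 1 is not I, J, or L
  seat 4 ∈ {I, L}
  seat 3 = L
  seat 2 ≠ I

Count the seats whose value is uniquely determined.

seat 1's domain is down to {K}, so seat 1 = K. Eliminate K elsewhere: seat 2.
seat 3's domain is down to {L}, so seat 3 = L. So seat 2, seat 4 can't be L.
That leaves seat 4 = I.
seat 2's domain is down to {J}, so seat 2 = J.
Every seat is fixed: seat 1=K, seat 2=J, seat 3=L, seat 4=I. That makes 4.

4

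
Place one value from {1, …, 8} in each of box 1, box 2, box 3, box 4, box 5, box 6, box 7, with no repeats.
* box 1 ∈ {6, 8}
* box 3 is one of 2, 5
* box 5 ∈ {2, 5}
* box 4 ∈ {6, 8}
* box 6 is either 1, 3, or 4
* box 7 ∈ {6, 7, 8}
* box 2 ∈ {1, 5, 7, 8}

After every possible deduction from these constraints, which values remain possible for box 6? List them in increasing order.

3, 4

The 2 variables box 1 and box 4 are confined to {6, 8}, which locks those values in; drop them from box 2, box 7.
box 7's domain is down to {7}, so box 7 = 7. Remove 7 from box 2.
box 3 and box 5 share exactly the 2 values {2, 5}; by pigeonhole those values go to them, so strike 2, 5 from box 2.
That leaves box 2 = 1. So box 6 can't be 1.
No further eliminations apply; box 6 can still be any of 3, 4.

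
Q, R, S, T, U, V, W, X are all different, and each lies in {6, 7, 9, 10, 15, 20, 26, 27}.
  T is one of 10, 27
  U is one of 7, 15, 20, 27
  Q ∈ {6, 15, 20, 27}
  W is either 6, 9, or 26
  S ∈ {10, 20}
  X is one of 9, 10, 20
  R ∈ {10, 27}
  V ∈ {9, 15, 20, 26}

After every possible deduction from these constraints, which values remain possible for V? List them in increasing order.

15, 26

The 8 variables together cover exactly {6, 7, 9, 10, 15, 20, 26, 27} — 8 values for 8 variables — and 7 appears only in U's list, so U = 7.
R and T between them cover only {10, 27} — a naked pair. Remove those values from Q, S, X.
S's domain is down to {20}, so S = 20. Eliminate 20 elsewhere: Q, V, X.
That leaves X = 9. Remove 9 from V, W.
No further eliminations apply; V can still be any of 15, 26.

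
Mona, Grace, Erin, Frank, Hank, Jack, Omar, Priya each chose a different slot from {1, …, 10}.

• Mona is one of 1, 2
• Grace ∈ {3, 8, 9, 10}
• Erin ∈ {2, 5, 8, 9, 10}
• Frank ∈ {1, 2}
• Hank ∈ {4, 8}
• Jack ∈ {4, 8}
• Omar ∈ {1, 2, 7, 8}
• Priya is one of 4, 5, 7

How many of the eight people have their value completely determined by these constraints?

2

The 2 variables Mona and Frank are confined to {1, 2}, which locks those values in; drop them from Erin, Omar.
Hank and Jack share exactly the 2 values {4, 8}; by pigeonhole those values go to them, so strike 4, 8 from Grace, Erin, Omar, Priya.
Omar's domain is down to {7}, so Omar = 7. Eliminate 7 elsewhere: Priya.
Priya must be 5 (only option left). Eliminate 5 elsewhere: Erin.
Determined: Omar=7, Priya=5. The other people each still have more than one consistent value. That makes 2.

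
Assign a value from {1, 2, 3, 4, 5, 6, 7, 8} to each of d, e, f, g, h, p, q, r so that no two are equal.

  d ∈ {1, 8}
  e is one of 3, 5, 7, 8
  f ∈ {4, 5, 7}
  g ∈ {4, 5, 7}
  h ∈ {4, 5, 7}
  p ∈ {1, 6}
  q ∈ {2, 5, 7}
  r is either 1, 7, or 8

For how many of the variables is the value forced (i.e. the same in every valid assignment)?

The 8 variables draw from only 8 values {1, 2, 3, 4, 5, 6, 7, 8}, so each is used; only q can be 2, hence q = 2.
Among the 7 still-open variables, 3 fits only e (and all 7 values in {1, 3, 4, 5, 6, 7, 8} must be used), so e = 3.
Among the 6 still-open variables, 6 fits only p (and all 6 values in {1, 4, 5, 6, 7, 8} must be used), so p = 6.
The 3 variables f, g, h are confined to {4, 5, 7}, which locks those values in; drop them from r.
Determined: e=3, p=6, q=2. The other variables each still have more than one consistent value. That makes 3.

3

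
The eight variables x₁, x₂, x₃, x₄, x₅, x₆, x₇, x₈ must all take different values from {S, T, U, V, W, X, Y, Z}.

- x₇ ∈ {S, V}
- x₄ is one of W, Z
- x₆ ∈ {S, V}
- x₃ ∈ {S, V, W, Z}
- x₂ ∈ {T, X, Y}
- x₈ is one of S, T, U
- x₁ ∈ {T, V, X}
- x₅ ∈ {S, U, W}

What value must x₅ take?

U

Among the 8 variables, Y fits only x₂ (and all 8 values in {S, T, U, V, W, X, Y, Z} must be used), so x₂ = Y.
The 7 still-open variables draw from only 7 values {S, T, U, V, W, X, Z}, so each is used; only x₁ can be X, hence x₁ = X.
The 6 still-open variables draw from only 6 values {S, T, U, V, W, Z}, so each is used; only x₈ can be T, hence x₈ = T.
The 5 still-open variables draw from only 5 values {S, U, V, W, Z}, so each is used; only x₅ can be U, hence x₅ = U.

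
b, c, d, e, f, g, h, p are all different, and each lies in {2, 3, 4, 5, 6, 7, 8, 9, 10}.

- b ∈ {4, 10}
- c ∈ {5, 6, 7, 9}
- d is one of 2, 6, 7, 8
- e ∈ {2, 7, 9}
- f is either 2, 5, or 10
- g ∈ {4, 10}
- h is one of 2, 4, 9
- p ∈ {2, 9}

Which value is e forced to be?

7

The 8 variables draw from only 8 values {2, 4, 5, 6, 7, 8, 9, 10}, so each is used; only d can be 8, hence d = 8.
Among the 7 still-open variables, 6 fits only c (and all 7 values in {2, 4, 5, 6, 7, 9, 10} must be used), so c = 6.
The 6 still-open variables draw from only 6 values {2, 4, 5, 7, 9, 10}, so each is used; only f can be 5, hence f = 5.
The 5 still-open variables draw from only 5 values {2, 4, 7, 9, 10}, so each is used; only e can be 7, hence e = 7.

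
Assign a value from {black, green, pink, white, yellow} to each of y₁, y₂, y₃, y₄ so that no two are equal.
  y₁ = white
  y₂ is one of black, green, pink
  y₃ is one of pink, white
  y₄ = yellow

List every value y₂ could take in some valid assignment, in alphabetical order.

y₁ must be white (only option left). So y₃ can't be white.
That leaves y₃ = pink. So y₂ can't be pink.
y₄'s domain is down to {yellow}, so y₄ = yellow.
No further eliminations apply; y₂ can still be any of black, green.

black, green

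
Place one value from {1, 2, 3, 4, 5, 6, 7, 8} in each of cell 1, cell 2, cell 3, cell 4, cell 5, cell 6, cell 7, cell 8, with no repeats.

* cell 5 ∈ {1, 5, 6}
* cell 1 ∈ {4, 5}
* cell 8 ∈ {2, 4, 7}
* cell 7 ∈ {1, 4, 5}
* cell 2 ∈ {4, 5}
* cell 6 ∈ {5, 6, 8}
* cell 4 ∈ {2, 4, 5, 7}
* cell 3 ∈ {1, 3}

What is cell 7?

The 8 variables together cover exactly {1, 2, 3, 4, 5, 6, 7, 8} — 8 values for 8 variables — and 3 appears only in cell 3's list, so cell 3 = 3.
Among the 7 still-open variables, 8 fits only cell 6 (and all 7 values in {1, 2, 4, 5, 6, 7, 8} must be used), so cell 6 = 8.
The 6 still-open variables together cover exactly {1, 2, 4, 5, 6, 7} — 6 values for 6 variables — and 6 appears only in cell 5's list, so cell 5 = 6.
The 5 still-open variables together cover exactly {1, 2, 4, 5, 7} — 5 values for 5 variables — and 1 appears only in cell 7's list, so cell 7 = 1.

1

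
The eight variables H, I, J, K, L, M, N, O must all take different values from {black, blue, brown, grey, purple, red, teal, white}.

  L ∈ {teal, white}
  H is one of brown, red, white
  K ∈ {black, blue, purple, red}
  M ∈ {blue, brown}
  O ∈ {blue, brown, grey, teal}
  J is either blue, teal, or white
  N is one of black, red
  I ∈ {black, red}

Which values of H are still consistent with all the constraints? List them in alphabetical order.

Among the 8 variables, grey fits only O (and all 8 values in {black, blue, brown, grey, purple, red, teal, white} must be used), so O = grey.
The 7 still-open variables draw from only 7 values {black, blue, brown, purple, red, teal, white}, so each is used; only K can be purple, hence K = purple.
I and N between them cover only {black, red} — a naked pair. Remove those values from H.
No further eliminations apply; H can still be any of brown, white.

brown, white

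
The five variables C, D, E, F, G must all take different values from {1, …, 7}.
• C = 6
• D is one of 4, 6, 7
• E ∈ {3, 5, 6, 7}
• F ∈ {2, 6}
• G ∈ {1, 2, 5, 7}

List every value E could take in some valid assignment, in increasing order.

3, 5, 7

C's domain is down to {6}, so C = 6. Strike 6 from D, E, F.
That leaves F = 2. Eliminate 2 elsewhere: G.
No further eliminations apply; E can still be any of 3, 5, 7.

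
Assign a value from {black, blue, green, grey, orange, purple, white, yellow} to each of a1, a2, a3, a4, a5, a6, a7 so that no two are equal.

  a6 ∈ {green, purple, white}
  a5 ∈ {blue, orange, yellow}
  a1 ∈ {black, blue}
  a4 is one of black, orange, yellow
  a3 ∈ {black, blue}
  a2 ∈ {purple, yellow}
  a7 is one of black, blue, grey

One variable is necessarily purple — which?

a1 and a3 share exactly the 2 values {black, blue}; by pigeonhole those values go to them, so strike black, blue from a4, a5, a7.
a7 must be grey (only option left).
a4 and a5 share exactly the 2 values {orange, yellow}; by pigeonhole those values go to them, so strike orange, yellow from a2.
So purple goes to a2.

a2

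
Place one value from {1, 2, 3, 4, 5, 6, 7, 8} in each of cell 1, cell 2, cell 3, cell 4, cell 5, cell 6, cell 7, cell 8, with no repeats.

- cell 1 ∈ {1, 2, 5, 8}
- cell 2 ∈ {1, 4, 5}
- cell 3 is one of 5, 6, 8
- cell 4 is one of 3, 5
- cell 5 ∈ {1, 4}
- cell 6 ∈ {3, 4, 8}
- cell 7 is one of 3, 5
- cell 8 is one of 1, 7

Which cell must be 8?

cell 6

Among the 8 variables, 2 fits only cell 1 (and all 8 values in {1, 2, 3, 4, 5, 6, 7, 8} must be used), so cell 1 = 2.
The 7 still-open variables together cover exactly {1, 3, 4, 5, 6, 7, 8} — 7 values for 7 variables — and 6 appears only in cell 3's list, so cell 3 = 6.
The 6 still-open variables together cover exactly {1, 3, 4, 5, 7, 8} — 6 values for 6 variables — and 7 appears only in cell 8's list, so cell 8 = 7.
Among the 5 still-open variables, 8 fits only cell 6 (and all 5 values in {1, 3, 4, 5, 8} must be used), so cell 6 = 8.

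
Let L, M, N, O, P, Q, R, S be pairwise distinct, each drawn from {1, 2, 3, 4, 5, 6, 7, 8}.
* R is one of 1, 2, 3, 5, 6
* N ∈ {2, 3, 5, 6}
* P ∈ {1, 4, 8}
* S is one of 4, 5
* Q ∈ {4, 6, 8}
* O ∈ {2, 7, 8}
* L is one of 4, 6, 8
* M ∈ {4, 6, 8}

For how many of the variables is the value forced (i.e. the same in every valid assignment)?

3

Among the 8 variables, 7 fits only O (and all 8 values in {1, 2, 3, 4, 5, 6, 7, 8} must be used), so O = 7.
L, M, Q share exactly the 3 values {4, 6, 8}; by pigeonhole those values go to them, so strike 4, 6, 8 from N, P, R, S.
That leaves P = 1. Remove 1 from R.
S's domain is down to {5}, so S = 5. Eliminate 5 elsewhere: N, R.
Determined: O=7, P=1, S=5. The other variables each still have more than one consistent value. That makes 3.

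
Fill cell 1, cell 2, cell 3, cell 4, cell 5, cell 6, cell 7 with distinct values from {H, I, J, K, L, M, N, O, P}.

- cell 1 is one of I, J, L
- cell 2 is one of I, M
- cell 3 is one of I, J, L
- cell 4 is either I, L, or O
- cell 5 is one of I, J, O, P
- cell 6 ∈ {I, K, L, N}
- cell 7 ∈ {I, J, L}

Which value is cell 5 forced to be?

P

cell 1, cell 3, cell 7 between them cover only {I, J, L} — a naked triple. Remove those values from cell 2, cell 4, cell 5, cell 6.
That leaves cell 2 = M.
cell 4 must be O (only option left). Eliminate O elsewhere: cell 5.
So cell 5 = P.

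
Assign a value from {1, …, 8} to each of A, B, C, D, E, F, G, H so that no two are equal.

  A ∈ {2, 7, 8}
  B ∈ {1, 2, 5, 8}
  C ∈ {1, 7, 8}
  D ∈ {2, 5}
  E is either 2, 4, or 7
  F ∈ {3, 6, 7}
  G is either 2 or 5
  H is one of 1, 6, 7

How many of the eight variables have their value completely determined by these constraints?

3

The 8 variables draw from only 8 values {1, 2, 3, 4, 5, 6, 7, 8}, so each is used; only F can be 3, hence F = 3.
The 7 still-open variables draw from only 7 values {1, 2, 4, 5, 6, 7, 8}, so each is used; only E can be 4, hence E = 4.
Among the 6 still-open variables, 6 fits only H (and all 6 values in {1, 2, 5, 6, 7, 8} must be used), so H = 6.
The 2 variables D and G are confined to {2, 5}, which locks those values in; drop them from A, B.
Determined: E=4, F=3, H=6. The other variables each still have more than one consistent value. That makes 3.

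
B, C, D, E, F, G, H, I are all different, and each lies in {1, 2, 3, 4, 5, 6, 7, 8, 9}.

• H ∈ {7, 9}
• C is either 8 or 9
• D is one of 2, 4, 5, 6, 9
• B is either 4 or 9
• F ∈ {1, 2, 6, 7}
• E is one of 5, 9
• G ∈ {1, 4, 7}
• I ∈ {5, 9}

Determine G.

The 8 variables draw from only 8 values {1, 2, 4, 5, 6, 7, 8, 9}, so each is used; only C can be 8, hence C = 8.
E and I share exactly the 2 values {5, 9}; by pigeonhole those values go to them, so strike 5, 9 from B, D, H.
B's domain is down to {4}, so B = 4. Remove 4 from D, G.
H's domain is down to {7}, so H = 7. Strike 7 from F, G.
So G = 1.

1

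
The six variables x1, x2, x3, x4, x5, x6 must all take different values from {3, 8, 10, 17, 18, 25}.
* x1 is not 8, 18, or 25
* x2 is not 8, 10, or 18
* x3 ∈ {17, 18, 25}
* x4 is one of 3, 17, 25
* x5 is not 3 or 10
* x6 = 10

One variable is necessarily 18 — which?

x3

x6 has just one choice, so x6 = 10. Eliminate 10 elsewhere: x1.
The 5 still-open variables together cover exactly {3, 8, 17, 18, 25} — 5 values for 5 variables — and 8 appears only in x5's list, so x5 = 8.
The 4 still-open variables draw from only 4 values {3, 17, 18, 25}, so each is used; only x3 can be 18, hence x3 = 18.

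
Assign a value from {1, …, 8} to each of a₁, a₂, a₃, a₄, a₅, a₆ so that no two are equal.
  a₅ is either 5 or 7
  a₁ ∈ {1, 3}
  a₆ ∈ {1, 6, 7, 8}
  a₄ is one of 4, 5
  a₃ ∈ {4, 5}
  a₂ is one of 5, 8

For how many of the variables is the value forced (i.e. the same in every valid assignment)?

2

a₃ and a₄ between them cover only {4, 5} — a naked pair. Remove those values from a₂, a₅.
a₂'s domain is down to {8}, so a₂ = 8. Eliminate 8 elsewhere: a₆.
That leaves a₅ = 7. So a₆ can't be 7.
Determined: a₂=8, a₅=7. The other variables each still have more than one consistent value. That makes 2.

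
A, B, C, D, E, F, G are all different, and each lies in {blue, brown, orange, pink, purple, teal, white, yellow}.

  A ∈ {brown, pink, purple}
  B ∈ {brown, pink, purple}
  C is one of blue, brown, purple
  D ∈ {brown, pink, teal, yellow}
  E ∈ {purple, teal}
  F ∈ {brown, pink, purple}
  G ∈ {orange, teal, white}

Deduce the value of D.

yellow

A, B, F between them cover only {brown, pink, purple} — a naked triple. Remove those values from C, D, E.
C must be blue (only option left).
E has just one choice, so E = teal. So D, G can't be teal.
So D = yellow.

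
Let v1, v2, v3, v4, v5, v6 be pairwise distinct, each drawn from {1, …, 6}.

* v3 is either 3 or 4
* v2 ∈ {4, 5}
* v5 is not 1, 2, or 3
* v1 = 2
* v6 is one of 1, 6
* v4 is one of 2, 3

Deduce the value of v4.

3

v1's domain is down to {2}, so v1 = 2. So v4 can't be 2.
So v4 = 3.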